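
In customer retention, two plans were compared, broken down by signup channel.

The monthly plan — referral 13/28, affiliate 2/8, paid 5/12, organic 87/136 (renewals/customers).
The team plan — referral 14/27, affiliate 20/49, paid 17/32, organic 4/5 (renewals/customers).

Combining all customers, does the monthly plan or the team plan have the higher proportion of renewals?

Referral: the monthly plan 13/28 = 46.4%, the team plan 14/27 = 51.9% → the team plan
Affiliate: the monthly plan 2/8 = 25.0%, the team plan 20/49 = 40.8% → the team plan
Paid: the monthly plan 5/12 = 41.7%, the team plan 17/32 = 53.1% → the team plan
Organic: the monthly plan 87/136 = 64.0%, the team plan 4/5 = 80.0% → the team plan
Overall: the monthly plan 107/184 = 58.2%, the team plan 55/113 = 48.7% → the monthly plan
(The team plan wins every signup group but the monthly plan wins overall — the team plan's customers skew toward the low-rate affiliate group.)

the monthly plan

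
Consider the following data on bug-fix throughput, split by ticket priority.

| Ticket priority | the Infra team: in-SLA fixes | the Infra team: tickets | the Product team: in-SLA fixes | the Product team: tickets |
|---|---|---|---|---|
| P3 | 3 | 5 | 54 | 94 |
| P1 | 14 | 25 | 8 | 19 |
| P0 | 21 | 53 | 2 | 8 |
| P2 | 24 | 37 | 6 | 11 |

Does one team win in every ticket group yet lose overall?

Yes

P3: the Infra team 3/5 = 60.0%, the Product team 54/94 = 57.4% → the Infra team
P1: the Infra team 14/25 = 56.0%, the Product team 8/19 = 42.1% → the Infra team
P0: the Infra team 21/53 = 39.6%, the Product team 2/8 = 25.0% → the Infra team
P2: the Infra team 24/37 = 64.9%, the Product team 6/11 = 54.5% → the Infra team
Overall: the Infra team 62/120 = 51.7%, the Product team 70/132 = 53.0% → the Product team
The Infra team wins each ticket group but the Product team wins overall — the comparison reverses. The Infra team's tickets skew toward P0, which has a lower base rate.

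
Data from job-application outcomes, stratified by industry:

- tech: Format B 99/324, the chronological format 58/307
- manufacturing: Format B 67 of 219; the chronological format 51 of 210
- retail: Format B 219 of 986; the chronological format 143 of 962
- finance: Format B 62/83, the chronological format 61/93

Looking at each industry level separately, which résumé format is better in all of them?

Tech: Format B 99/324 = 30.6%, the chronological format 58/307 = 18.9% → Format B
Manufacturing: Format B 67/219 = 30.6%, the chronological format 51/210 = 24.3% → Format B
Retail: Format B 219/986 = 22.2%, the chronological format 143/962 = 14.9% → Format B
Finance: Format B 62/83 = 74.7%, the chronological format 61/93 = 65.6% → Format B
Format B has the higher rate in all 4 groups.

Format B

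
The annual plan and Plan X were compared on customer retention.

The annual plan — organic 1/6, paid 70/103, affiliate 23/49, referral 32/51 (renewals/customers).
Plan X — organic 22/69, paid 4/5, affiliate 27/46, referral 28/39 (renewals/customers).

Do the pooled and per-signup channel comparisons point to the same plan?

No

Organic: the annual plan 1/6 = 16.7%, Plan X 22/69 = 31.9% → Plan X
Paid: the annual plan 70/103 = 68.0%, Plan X 4/5 = 80.0% → Plan X
Affiliate: the annual plan 23/49 = 46.9%, Plan X 27/46 = 58.7% → Plan X
Referral: the annual plan 32/51 = 62.7%, Plan X 28/39 = 71.8% → Plan X
Overall: the annual plan 126/209 = 60.3%, Plan X 81/159 = 50.9% → the annual plan
Plan X wins each signup group but the annual plan wins overall — the comparison reverses. Plan X's customers skew toward organic, which has a lower base rate.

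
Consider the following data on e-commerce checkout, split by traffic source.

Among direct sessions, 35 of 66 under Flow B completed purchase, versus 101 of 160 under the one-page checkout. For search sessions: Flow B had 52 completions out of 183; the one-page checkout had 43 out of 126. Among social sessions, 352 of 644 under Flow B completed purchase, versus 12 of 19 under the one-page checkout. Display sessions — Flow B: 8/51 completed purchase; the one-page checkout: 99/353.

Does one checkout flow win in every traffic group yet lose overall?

Yes

Direct: Flow B 35/66 = 53.0%, the one-page checkout 101/160 = 63.1% → the one-page checkout
Search: Flow B 52/183 = 28.4%, the one-page checkout 43/126 = 34.1% → the one-page checkout
Social: Flow B 352/644 = 54.7%, the one-page checkout 12/19 = 63.2% → the one-page checkout
Display: Flow B 8/51 = 15.7%, the one-page checkout 99/353 = 28.0% → the one-page checkout
Overall: Flow B 447/944 = 47.4%, the one-page checkout 255/658 = 38.8% → Flow B
The one-page checkout wins each traffic group but Flow B wins overall — the comparison reverses. The one-page checkout's sessions skew toward display, which has a lower base rate.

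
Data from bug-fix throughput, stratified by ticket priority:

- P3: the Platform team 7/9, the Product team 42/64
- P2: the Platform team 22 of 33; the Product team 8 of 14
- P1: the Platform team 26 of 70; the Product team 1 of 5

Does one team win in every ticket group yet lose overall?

P3: the Platform team 7/9 = 77.8%, the Product team 42/64 = 65.6% → the Platform team
P2: the Platform team 22/33 = 66.7%, the Product team 8/14 = 57.1% → the Platform team
P1: the Platform team 26/70 = 37.1%, the Product team 1/5 = 20.0% → the Platform team
Overall: the Platform team 55/112 = 49.1%, the Product team 51/83 = 61.4% → the Product team
The Platform team wins each ticket group but the Product team wins overall — the comparison reverses. The Platform team's tickets skew toward P1, which has a lower base rate.

Yes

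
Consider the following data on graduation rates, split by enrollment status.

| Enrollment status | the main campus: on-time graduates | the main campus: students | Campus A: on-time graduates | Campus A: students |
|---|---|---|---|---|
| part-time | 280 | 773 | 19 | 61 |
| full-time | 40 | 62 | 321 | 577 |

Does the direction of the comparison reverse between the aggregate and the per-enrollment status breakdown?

Part-time: the main campus 280/773 = 36.2%, Campus A 19/61 = 31.1% → the main campus
Full-time: the main campus 40/62 = 64.5%, Campus A 321/577 = 55.6% → the main campus
Overall: the main campus 320/835 = 38.3%, Campus A 340/638 = 53.3% → Campus A
The main campus wins each enrollment group but Campus A wins overall — the comparison reverses. The main campus's students skew toward part-time, which has a lower base rate.

Yes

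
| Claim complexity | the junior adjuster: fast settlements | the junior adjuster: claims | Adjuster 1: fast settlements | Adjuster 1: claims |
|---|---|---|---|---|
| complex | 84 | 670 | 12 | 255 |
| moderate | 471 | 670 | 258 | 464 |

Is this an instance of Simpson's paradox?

Complex: the junior adjuster 84/670 = 12.5%, Adjuster 1 12/255 = 4.7% → the junior adjuster
Moderate: the junior adjuster 471/670 = 70.3%, Adjuster 1 258/464 = 55.6% → the junior adjuster
Overall: the junior adjuster 555/1340 = 41.4%, Adjuster 1 270/719 = 37.6% → the junior adjuster
The junior adjuster wins overall and in every claim group — no reversal.

No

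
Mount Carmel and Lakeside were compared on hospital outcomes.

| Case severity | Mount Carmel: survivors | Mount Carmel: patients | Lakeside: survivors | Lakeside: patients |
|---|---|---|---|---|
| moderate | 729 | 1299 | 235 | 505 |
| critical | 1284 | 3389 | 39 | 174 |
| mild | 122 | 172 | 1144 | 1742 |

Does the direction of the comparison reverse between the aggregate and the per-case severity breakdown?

Moderate: Mount Carmel 729/1299 = 56.1%, Lakeside 235/505 = 46.5% → Mount Carmel
Critical: Mount Carmel 1284/3389 = 37.9%, Lakeside 39/174 = 22.4% → Mount Carmel
Mild: Mount Carmel 122/172 = 70.9%, Lakeside 1144/1742 = 65.7% → Mount Carmel
Overall: Mount Carmel 2135/4860 = 43.9%, Lakeside 1418/2421 = 58.6% → Lakeside
Mount Carmel wins each case group but Lakeside wins overall — the comparison reverses. Mount Carmel's patients skew toward critical, which has a lower base rate.

Yes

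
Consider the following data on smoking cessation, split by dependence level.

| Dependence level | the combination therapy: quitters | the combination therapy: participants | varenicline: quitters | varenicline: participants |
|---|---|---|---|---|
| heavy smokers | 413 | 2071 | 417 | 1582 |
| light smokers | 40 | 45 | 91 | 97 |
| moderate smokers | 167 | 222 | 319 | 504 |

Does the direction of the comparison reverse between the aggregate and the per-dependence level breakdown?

Heavy smokers: the combination therapy 413/2071 = 19.9%, varenicline 417/1582 = 26.4% → varenicline
Light smokers: the combination therapy 40/45 = 88.9%, varenicline 91/97 = 93.8% → varenicline
Moderate smokers: the combination therapy 167/222 = 75.2%, varenicline 319/504 = 63.3% → the combination therapy
Overall: the combination therapy 620/2338 = 26.5%, varenicline 827/2183 = 37.9% → varenicline
Neither sweeps: the combination therapy wins 1 of 3 groups, varenicline wins 2. Varenicline wins overall but not every group — no Simpson reversal.

No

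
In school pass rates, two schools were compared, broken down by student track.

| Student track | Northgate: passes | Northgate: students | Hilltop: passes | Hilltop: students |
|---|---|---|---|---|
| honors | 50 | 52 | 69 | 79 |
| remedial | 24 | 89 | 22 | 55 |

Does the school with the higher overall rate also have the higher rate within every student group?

Honors: Northgate 50/52 = 96.2%, Hilltop 69/79 = 87.3% → Northgate
Remedial: Northgate 24/89 = 27.0%, Hilltop 22/55 = 40.0% → Hilltop
Overall: Northgate 74/141 = 52.5%, Hilltop 91/134 = 67.9% → Hilltop
Neither sweeps: Northgate wins 1 of 2 groups, Hilltop wins 1. Hilltop wins overall but not every group — no Simpson reversal.

No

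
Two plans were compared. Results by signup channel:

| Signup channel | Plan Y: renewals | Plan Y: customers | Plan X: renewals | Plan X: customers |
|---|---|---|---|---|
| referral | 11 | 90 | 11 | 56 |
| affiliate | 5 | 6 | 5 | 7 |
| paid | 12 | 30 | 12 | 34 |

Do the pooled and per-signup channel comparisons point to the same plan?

Referral: Plan Y 11/90 = 12.2%, Plan X 11/56 = 19.6% → Plan X
Affiliate: Plan Y 5/6 = 83.3%, Plan X 5/7 = 71.4% → Plan Y
Paid: Plan Y 12/30 = 40.0%, Plan X 12/34 = 35.3% → Plan Y
Overall: Plan Y 28/126 = 22.2%, Plan X 28/97 = 28.9% → Plan X
Neither sweeps: Plan Y wins 2 of 3 groups, Plan X wins 1. Plan X wins overall but not every group — no Simpson reversal.

No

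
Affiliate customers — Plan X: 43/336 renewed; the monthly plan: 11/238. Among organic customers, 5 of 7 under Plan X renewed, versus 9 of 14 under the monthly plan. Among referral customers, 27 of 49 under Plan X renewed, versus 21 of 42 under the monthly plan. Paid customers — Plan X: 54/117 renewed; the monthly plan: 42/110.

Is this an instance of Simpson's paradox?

Affiliate: Plan X 43/336 = 12.8%, the monthly plan 11/238 = 4.6% → Plan X
Organic: Plan X 5/7 = 71.4%, the monthly plan 9/14 = 64.3% → Plan X
Referral: Plan X 27/49 = 55.1%, the monthly plan 21/42 = 50.0% → Plan X
Paid: Plan X 54/117 = 46.2%, the monthly plan 42/110 = 38.2% → Plan X
Overall: Plan X 129/509 = 25.3%, the monthly plan 83/404 = 20.5% → Plan X
Plan X wins overall and in every signup group — no reversal.

No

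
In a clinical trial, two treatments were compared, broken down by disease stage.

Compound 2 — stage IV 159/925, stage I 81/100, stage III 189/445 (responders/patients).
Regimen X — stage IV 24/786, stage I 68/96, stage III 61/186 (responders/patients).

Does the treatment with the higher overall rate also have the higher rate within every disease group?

Stage IV: Compound 2 159/925 = 17.2%, Regimen X 24/786 = 3.1% → Compound 2
Stage I: Compound 2 81/100 = 81.0%, Regimen X 68/96 = 70.8% → Compound 2
Stage III: Compound 2 189/445 = 42.5%, Regimen X 61/186 = 32.8% → Compound 2
Overall: Compound 2 429/1470 = 29.2%, Regimen X 153/1068 = 14.3% → Compound 2
Compound 2 wins overall and in every disease group — no reversal.

Yes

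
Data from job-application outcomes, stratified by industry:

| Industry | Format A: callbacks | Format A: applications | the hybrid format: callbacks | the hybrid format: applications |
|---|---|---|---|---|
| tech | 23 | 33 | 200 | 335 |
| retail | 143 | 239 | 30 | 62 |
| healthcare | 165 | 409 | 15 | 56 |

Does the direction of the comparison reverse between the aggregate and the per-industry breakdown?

Tech: Format A 23/33 = 69.7%, the hybrid format 200/335 = 59.7% → Format A
Retail: Format A 143/239 = 59.8%, the hybrid format 30/62 = 48.4% → Format A
Healthcare: Format A 165/409 = 40.3%, the hybrid format 15/56 = 26.8% → Format A
Overall: Format A 331/681 = 48.6%, the hybrid format 245/453 = 54.1% → the hybrid format
Format A wins each industry group but the hybrid format wins overall — the comparison reverses. Format A's applications skew toward healthcare, which has a lower base rate.

Yes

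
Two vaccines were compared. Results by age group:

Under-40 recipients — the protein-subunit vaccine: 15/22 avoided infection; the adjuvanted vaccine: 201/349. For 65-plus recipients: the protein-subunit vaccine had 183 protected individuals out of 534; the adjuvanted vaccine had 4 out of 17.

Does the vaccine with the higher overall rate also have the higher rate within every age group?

No

Under-40: the protein-subunit vaccine 15/22 = 68.2%, the adjuvanted vaccine 201/349 = 57.6% → the protein-subunit vaccine
65-plus: the protein-subunit vaccine 183/534 = 34.3%, the adjuvanted vaccine 4/17 = 23.5% → the protein-subunit vaccine
Overall: the protein-subunit vaccine 198/556 = 35.6%, the adjuvanted vaccine 205/366 = 56.0% → the adjuvanted vaccine
The protein-subunit vaccine wins each age group but the adjuvanted vaccine wins overall — the comparison reverses. The protein-subunit vaccine's recipients skew toward 65-plus, which has a lower base rate.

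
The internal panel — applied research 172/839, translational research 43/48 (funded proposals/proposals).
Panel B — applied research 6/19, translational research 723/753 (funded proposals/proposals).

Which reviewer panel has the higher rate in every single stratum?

Applied research: the internal panel 172/839 = 20.5%, Panel B 6/19 = 31.6% → Panel B
Translational research: the internal panel 43/48 = 89.6%, Panel B 723/753 = 96.0% → Panel B
Panel B has the higher rate in both groups.

Panel B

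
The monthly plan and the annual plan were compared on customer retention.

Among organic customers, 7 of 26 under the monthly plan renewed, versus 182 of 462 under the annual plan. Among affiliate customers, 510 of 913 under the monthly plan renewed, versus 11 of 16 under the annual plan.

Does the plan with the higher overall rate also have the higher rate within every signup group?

Organic: the monthly plan 7/26 = 26.9%, the annual plan 182/462 = 39.4% → the annual plan
Affiliate: the monthly plan 510/913 = 55.9%, the annual plan 11/16 = 68.8% → the annual plan
Overall: the monthly plan 517/939 = 55.1%, the annual plan 193/478 = 40.4% → the monthly plan
The annual plan wins each signup group but the monthly plan wins overall — the comparison reverses. The annual plan's customers skew toward organic, which has a lower base rate.

No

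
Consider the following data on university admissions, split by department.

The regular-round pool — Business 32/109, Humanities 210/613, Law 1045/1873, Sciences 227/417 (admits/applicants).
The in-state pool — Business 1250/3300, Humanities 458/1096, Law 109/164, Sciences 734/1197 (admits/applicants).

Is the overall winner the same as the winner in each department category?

Business: the regular-round pool 32/109 = 29.4%, the in-state pool 1250/3300 = 37.9% → the in-state pool
Humanities: the regular-round pool 210/613 = 34.3%, the in-state pool 458/1096 = 41.8% → the in-state pool
Law: the regular-round pool 1045/1873 = 55.8%, the in-state pool 109/164 = 66.5% → the in-state pool
Sciences: the regular-round pool 227/417 = 54.4%, the in-state pool 734/1197 = 61.3% → the in-state pool
Overall: the regular-round pool 1514/3012 = 50.3%, the in-state pool 2551/5757 = 44.3% → the regular-round pool
The in-state pool wins each department group but the regular-round pool wins overall — the comparison reverses. The in-state pool's applicants skew toward Business, which has a lower base rate.

No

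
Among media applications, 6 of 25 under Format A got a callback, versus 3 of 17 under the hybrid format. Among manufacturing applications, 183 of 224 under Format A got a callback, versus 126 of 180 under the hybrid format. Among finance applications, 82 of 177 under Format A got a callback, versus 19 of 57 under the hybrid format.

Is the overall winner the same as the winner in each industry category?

Yes

Media: Format A 6/25 = 24.0%, the hybrid format 3/17 = 17.6% → Format A
Manufacturing: Format A 183/224 = 81.7%, the hybrid format 126/180 = 70.0% → Format A
Finance: Format A 82/177 = 46.3%, the hybrid format 19/57 = 33.3% → Format A
Overall: Format A 271/426 = 63.6%, the hybrid format 148/254 = 58.3% → Format A
Format A wins overall and in every industry group — no reversal.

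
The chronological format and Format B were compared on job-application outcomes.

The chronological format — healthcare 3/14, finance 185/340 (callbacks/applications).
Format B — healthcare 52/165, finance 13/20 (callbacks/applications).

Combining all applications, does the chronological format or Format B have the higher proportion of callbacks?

the chronological format

Healthcare: the chronological format 3/14 = 21.4%, Format B 52/165 = 31.5% → Format B
Finance: the chronological format 185/340 = 54.4%, Format B 13/20 = 65.0% → Format B
Overall: the chronological format 188/354 = 53.1%, Format B 65/185 = 35.1% → the chronological format
(Format B wins every industry group but the chronological format wins overall — Format B's applications skew toward the low-rate healthcare group.)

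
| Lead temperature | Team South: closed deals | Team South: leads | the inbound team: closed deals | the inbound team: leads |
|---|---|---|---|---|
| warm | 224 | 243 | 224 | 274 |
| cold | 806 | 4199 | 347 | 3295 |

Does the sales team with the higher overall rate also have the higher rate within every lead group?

Warm: Team South 224/243 = 92.2%, the inbound team 224/274 = 81.8% → Team South
Cold: Team South 806/4199 = 19.2%, the inbound team 347/3295 = 10.5% → Team South
Overall: Team South 1030/4442 = 23.2%, the inbound team 571/3569 = 16.0% → Team South
Team South wins overall and in every lead group — no reversal.

Yes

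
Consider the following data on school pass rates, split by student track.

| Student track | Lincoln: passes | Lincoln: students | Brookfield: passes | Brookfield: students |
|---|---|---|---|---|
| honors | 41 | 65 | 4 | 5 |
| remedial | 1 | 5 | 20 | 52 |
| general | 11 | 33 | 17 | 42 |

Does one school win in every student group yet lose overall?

Honors: Lincoln 41/65 = 63.1%, Brookfield 4/5 = 80.0% → Brookfield
Remedial: Lincoln 1/5 = 20.0%, Brookfield 20/52 = 38.5% → Brookfield
General: Lincoln 11/33 = 33.3%, Brookfield 17/42 = 40.5% → Brookfield
Overall: Lincoln 53/103 = 51.5%, Brookfield 41/99 = 41.4% → Lincoln
Brookfield wins each student group but Lincoln wins overall — the comparison reverses. Brookfield's students skew toward remedial, which has a lower base rate.

Yes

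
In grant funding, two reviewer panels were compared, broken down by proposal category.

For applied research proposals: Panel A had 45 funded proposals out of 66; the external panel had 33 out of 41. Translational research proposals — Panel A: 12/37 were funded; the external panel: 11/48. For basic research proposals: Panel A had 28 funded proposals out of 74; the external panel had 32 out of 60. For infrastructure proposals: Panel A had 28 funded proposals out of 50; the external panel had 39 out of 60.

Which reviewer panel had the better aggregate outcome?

the external panel

Applied research: Panel A 45/66 = 68.2%, the external panel 33/41 = 80.5% → the external panel
Translational research: Panel A 12/37 = 32.4%, the external panel 11/48 = 22.9% → Panel A
Basic research: Panel A 28/74 = 37.8%, the external panel 32/60 = 53.3% → the external panel
Infrastructure: Panel A 28/50 = 56.0%, the external panel 39/60 = 65.0% → the external panel
Overall: Panel A 113/227 = 49.8%, the external panel 115/209 = 55.0% → the external panel
(Neither sweeps every proposal group, but the external panel has the higher pooled rate.)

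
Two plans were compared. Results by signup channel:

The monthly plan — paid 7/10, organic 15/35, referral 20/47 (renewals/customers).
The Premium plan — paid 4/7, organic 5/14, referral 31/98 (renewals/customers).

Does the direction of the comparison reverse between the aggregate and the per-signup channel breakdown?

Paid: the monthly plan 7/10 = 70.0%, the Premium plan 4/7 = 57.1% → the monthly plan
Organic: the monthly plan 15/35 = 42.9%, the Premium plan 5/14 = 35.7% → the monthly plan
Referral: the monthly plan 20/47 = 42.6%, the Premium plan 31/98 = 31.6% → the monthly plan
Overall: the monthly plan 42/92 = 45.7%, the Premium plan 40/119 = 33.6% → the monthly plan
The monthly plan wins overall and in every signup group — no reversal.

No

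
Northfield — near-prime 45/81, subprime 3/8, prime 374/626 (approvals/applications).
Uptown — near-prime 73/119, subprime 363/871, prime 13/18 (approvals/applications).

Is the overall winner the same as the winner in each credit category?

Near-prime: Northfield 45/81 = 55.6%, Uptown 73/119 = 61.3% → Uptown
Subprime: Northfield 3/8 = 37.5%, Uptown 363/871 = 41.7% → Uptown
Prime: Northfield 374/626 = 59.7%, Uptown 13/18 = 72.2% → Uptown
Overall: Northfield 422/715 = 59.0%, Uptown 449/1008 = 44.5% → Northfield
Uptown wins each credit group but Northfield wins overall — the comparison reverses. Uptown's applications skew toward subprime, which has a lower base rate.

No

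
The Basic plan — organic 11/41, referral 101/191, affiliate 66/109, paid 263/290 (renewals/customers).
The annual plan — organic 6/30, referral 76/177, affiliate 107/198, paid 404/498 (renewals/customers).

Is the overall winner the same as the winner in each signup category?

Yes

Organic: the Basic plan 11/41 = 26.8%, the annual plan 6/30 = 20.0% → the Basic plan
Referral: the Basic plan 101/191 = 52.9%, the annual plan 76/177 = 42.9% → the Basic plan
Affiliate: the Basic plan 66/109 = 60.6%, the annual plan 107/198 = 54.0% → the Basic plan
Paid: the Basic plan 263/290 = 90.7%, the annual plan 404/498 = 81.1% → the Basic plan
Overall: the Basic plan 441/631 = 69.9%, the annual plan 593/903 = 65.7% → the Basic plan
The Basic plan wins overall and in every signup group — no reversal.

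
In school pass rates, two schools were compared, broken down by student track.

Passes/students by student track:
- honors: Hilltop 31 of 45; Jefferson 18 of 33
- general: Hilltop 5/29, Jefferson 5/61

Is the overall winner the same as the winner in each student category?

Yes

Honors: Hilltop 31/45 = 68.9%, Jefferson 18/33 = 54.5% → Hilltop
General: Hilltop 5/29 = 17.2%, Jefferson 5/61 = 8.2% → Hilltop
Overall: Hilltop 36/74 = 48.6%, Jefferson 23/94 = 24.5% → Hilltop
Hilltop wins overall and in every student group — no reversal.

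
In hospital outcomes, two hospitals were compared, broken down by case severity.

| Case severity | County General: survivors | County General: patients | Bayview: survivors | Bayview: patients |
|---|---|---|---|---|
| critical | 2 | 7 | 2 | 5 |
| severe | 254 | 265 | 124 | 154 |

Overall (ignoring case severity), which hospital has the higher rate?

County General

Critical: County General 2/7 = 28.6%, Bayview 2/5 = 40.0% → Bayview
Severe: County General 254/265 = 95.8%, Bayview 124/154 = 80.5% → County General
Overall: County General 256/272 = 94.1%, Bayview 126/159 = 79.2% → County General
(Neither sweeps every case group, but County General has the higher pooled rate.)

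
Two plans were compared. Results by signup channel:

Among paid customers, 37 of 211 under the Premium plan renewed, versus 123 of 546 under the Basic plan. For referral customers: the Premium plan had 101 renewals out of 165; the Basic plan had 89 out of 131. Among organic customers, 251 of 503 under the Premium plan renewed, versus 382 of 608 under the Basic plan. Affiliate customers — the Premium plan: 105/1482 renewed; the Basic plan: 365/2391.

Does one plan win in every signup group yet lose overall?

No

Paid: the Premium plan 37/211 = 17.5%, the Basic plan 123/546 = 22.5% → the Basic plan
Referral: the Premium plan 101/165 = 61.2%, the Basic plan 89/131 = 67.9% → the Basic plan
Organic: the Premium plan 251/503 = 49.9%, the Basic plan 382/608 = 62.8% → the Basic plan
Affiliate: the Premium plan 105/1482 = 7.1%, the Basic plan 365/2391 = 15.3% → the Basic plan
Overall: the Premium plan 494/2361 = 20.9%, the Basic plan 959/3676 = 26.1% → the Basic plan
The Basic plan wins overall and in every signup group — no reversal.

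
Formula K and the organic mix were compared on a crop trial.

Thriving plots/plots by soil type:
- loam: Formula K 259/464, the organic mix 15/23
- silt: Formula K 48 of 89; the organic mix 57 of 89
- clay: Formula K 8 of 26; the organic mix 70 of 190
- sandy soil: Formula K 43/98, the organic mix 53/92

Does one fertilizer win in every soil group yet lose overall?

Loam: Formula K 259/464 = 55.8%, the organic mix 15/23 = 65.2% → the organic mix
Silt: Formula K 48/89 = 53.9%, the organic mix 57/89 = 64.0% → the organic mix
Clay: Formula K 8/26 = 30.8%, the organic mix 70/190 = 36.8% → the organic mix
Sandy soil: Formula K 43/98 = 43.9%, the organic mix 53/92 = 57.6% → the organic mix
Overall: Formula K 358/677 = 52.9%, the organic mix 195/394 = 49.5% → Formula K
The organic mix wins each soil group but Formula K wins overall — the comparison reverses. The organic mix's plots skew toward clay, which has a lower base rate.

Yes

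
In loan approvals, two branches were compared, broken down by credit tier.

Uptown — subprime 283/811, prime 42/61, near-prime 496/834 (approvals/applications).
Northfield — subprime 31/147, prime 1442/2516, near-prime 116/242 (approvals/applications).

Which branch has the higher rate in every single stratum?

Uptown

Subprime: Uptown 283/811 = 34.9%, Northfield 31/147 = 21.1% → Uptown
Prime: Uptown 42/61 = 68.9%, Northfield 1442/2516 = 57.3% → Uptown
Near-prime: Uptown 496/834 = 59.5%, Northfield 116/242 = 47.9% → Uptown
Uptown has the higher rate in all 3 groups.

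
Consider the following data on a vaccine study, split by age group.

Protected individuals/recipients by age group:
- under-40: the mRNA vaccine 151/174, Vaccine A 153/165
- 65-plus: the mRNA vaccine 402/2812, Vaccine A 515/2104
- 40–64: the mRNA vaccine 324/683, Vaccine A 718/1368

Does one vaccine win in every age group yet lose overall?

Under-40: the mRNA vaccine 151/174 = 86.8%, Vaccine A 153/165 = 92.7% → Vaccine A
65-plus: the mRNA vaccine 402/2812 = 14.3%, Vaccine A 515/2104 = 24.5% → Vaccine A
40–64: the mRNA vaccine 324/683 = 47.4%, Vaccine A 718/1368 = 52.5% → Vaccine A
Overall: the mRNA vaccine 877/3669 = 23.9%, Vaccine A 1386/3637 = 38.1% → Vaccine A
Vaccine A wins overall and in every age group — no reversal.

No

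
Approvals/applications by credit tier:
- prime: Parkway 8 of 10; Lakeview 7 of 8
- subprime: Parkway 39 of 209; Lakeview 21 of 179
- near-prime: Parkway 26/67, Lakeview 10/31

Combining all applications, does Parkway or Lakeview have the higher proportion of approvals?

Prime: Parkway 8/10 = 80.0%, Lakeview 7/8 = 87.5% → Lakeview
Subprime: Parkway 39/209 = 18.7%, Lakeview 21/179 = 11.7% → Parkway
Near-prime: Parkway 26/67 = 38.8%, Lakeview 10/31 = 32.3% → Parkway
Overall: Parkway 73/286 = 25.5%, Lakeview 38/218 = 17.4% → Parkway
(Neither sweeps every credit group, but Parkway has the higher pooled rate.)

Parkway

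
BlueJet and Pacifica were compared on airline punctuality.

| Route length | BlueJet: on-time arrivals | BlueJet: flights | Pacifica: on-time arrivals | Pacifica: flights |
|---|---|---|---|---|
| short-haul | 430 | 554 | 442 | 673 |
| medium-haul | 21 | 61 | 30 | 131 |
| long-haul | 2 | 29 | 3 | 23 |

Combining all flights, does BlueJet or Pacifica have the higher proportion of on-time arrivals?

Short-haul: BlueJet 430/554 = 77.6%, Pacifica 442/673 = 65.7% → BlueJet
Medium-haul: BlueJet 21/61 = 34.4%, Pacifica 30/131 = 22.9% → BlueJet
Long-haul: BlueJet 2/29 = 6.9%, Pacifica 3/23 = 13.0% → Pacifica
Overall: BlueJet 453/644 = 70.3%, Pacifica 475/827 = 57.4% → BlueJet
(Neither sweeps every route group, but BlueJet has the higher pooled rate.)

BlueJet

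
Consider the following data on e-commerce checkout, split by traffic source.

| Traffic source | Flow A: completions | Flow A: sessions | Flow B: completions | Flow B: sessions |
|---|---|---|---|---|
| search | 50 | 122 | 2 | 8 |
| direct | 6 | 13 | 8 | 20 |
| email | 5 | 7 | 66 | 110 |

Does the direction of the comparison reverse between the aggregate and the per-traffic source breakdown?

Yes

Search: Flow A 50/122 = 41.0%, Flow B 2/8 = 25.0% → Flow A
Direct: Flow A 6/13 = 46.2%, Flow B 8/20 = 40.0% → Flow A
Email: Flow A 5/7 = 71.4%, Flow B 66/110 = 60.0% → Flow A
Overall: Flow A 61/142 = 43.0%, Flow B 76/138 = 55.1% → Flow B
Flow A wins each traffic group but Flow B wins overall — the comparison reverses. Flow A's sessions skew toward search, which has a lower base rate.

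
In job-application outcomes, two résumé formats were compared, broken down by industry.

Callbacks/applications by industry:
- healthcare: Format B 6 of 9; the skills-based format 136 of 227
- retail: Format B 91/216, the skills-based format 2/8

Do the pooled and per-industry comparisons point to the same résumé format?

Healthcare: Format B 6/9 = 66.7%, the skills-based format 136/227 = 59.9% → Format B
Retail: Format B 91/216 = 42.1%, the skills-based format 2/8 = 25.0% → Format B
Overall: Format B 97/225 = 43.1%, the skills-based format 138/235 = 58.7% → the skills-based format
Format B wins each industry group but the skills-based format wins overall — the comparison reverses. Format B's applications skew toward retail, which has a lower base rate.

No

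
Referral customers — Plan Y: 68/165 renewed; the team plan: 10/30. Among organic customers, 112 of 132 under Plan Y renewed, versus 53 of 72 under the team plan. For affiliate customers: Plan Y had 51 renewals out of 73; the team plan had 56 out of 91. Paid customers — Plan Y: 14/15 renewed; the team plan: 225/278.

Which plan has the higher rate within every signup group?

Plan Y

Referral: Plan Y 68/165 = 41.2%, the team plan 10/30 = 33.3% → Plan Y
Organic: Plan Y 112/132 = 84.8%, the team plan 53/72 = 73.6% → Plan Y
Affiliate: Plan Y 51/73 = 69.9%, the team plan 56/91 = 61.5% → Plan Y
Paid: Plan Y 14/15 = 93.3%, the team plan 225/278 = 80.9% → Plan Y
Plan Y has the higher rate in all 4 groups.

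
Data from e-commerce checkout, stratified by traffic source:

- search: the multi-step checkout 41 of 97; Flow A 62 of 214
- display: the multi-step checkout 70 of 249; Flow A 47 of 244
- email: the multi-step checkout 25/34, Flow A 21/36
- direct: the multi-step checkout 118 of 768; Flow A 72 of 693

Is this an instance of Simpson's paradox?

Search: the multi-step checkout 41/97 = 42.3%, Flow A 62/214 = 29.0% → the multi-step checkout
Display: the multi-step checkout 70/249 = 28.1%, Flow A 47/244 = 19.3% → the multi-step checkout
Email: the multi-step checkout 25/34 = 73.5%, Flow A 21/36 = 58.3% → the multi-step checkout
Direct: the multi-step checkout 118/768 = 15.4%, Flow A 72/693 = 10.4% → the multi-step checkout
Overall: the multi-step checkout 254/1148 = 22.1%, Flow A 202/1187 = 17.0% → the multi-step checkout
The multi-step checkout wins overall and in every traffic group — no reversal.

No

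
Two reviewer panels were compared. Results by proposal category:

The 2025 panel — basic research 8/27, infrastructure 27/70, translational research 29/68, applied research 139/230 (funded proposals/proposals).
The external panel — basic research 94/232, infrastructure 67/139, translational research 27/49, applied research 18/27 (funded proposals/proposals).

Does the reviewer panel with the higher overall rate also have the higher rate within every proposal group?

No

Basic research: the 2025 panel 8/27 = 29.6%, the external panel 94/232 = 40.5% → the external panel
Infrastructure: the 2025 panel 27/70 = 38.6%, the external panel 67/139 = 48.2% → the external panel
Translational research: the 2025 panel 29/68 = 42.6%, the external panel 27/49 = 55.1% → the external panel
Applied research: the 2025 panel 139/230 = 60.4%, the external panel 18/27 = 66.7% → the external panel
Overall: the 2025 panel 203/395 = 51.4%, the external panel 206/447 = 46.1% → the 2025 panel
The external panel wins each proposal group but the 2025 panel wins overall — the comparison reverses. The external panel's proposals skew toward basic research, which has a lower base rate.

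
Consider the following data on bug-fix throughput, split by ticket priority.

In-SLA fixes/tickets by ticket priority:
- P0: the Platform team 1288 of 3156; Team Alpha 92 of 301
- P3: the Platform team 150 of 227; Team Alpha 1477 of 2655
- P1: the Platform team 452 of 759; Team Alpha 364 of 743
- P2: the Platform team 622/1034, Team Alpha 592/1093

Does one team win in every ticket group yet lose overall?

P0: the Platform team 1288/3156 = 40.8%, Team Alpha 92/301 = 30.6% → the Platform team
P3: the Platform team 150/227 = 66.1%, Team Alpha 1477/2655 = 55.6% → the Platform team
P1: the Platform team 452/759 = 59.6%, Team Alpha 364/743 = 49.0% → the Platform team
P2: the Platform team 622/1034 = 60.2%, Team Alpha 592/1093 = 54.2% → the Platform team
Overall: the Platform team 2512/5176 = 48.5%, Team Alpha 2525/4792 = 52.7% → Team Alpha
The Platform team wins each ticket group but Team Alpha wins overall — the comparison reverses. The Platform team's tickets skew toward P0, which has a lower base rate.

Yes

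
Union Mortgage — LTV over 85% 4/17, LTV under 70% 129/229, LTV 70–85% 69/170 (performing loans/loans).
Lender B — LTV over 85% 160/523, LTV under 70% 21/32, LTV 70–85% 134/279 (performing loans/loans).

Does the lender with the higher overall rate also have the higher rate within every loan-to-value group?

LTV over 85%: Union Mortgage 4/17 = 23.5%, Lender B 160/523 = 30.6% → Lender B
LTV under 70%: Union Mortgage 129/229 = 56.3%, Lender B 21/32 = 65.6% → Lender B
LTV 70–85%: Union Mortgage 69/170 = 40.6%, Lender B 134/279 = 48.0% → Lender B
Overall: Union Mortgage 202/416 = 48.6%, Lender B 315/834 = 37.8% → Union Mortgage
Lender B wins each loan-to-value group but Union Mortgage wins overall — the comparison reverses. Lender B's loans skew toward LTV over 85%, which has a lower base rate.

No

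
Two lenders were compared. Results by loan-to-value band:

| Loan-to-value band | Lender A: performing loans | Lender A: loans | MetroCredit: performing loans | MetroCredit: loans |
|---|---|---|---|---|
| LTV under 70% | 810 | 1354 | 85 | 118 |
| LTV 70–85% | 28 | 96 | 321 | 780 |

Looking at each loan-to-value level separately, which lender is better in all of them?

LTV under 70%: Lender A 810/1354 = 59.8%, MetroCredit 85/118 = 72.0% → MetroCredit
LTV 70–85%: Lender A 28/96 = 29.2%, MetroCredit 321/780 = 41.2% → MetroCredit
MetroCredit has the higher rate in both groups.

MetroCredit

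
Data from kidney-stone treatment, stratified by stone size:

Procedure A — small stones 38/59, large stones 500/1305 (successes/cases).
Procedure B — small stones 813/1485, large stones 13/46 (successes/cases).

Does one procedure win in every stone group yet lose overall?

Yes

Small stones: Procedure A 38/59 = 64.4%, Procedure B 813/1485 = 54.7% → Procedure A
Large stones: Procedure A 500/1305 = 38.3%, Procedure B 13/46 = 28.3% → Procedure A
Overall: Procedure A 538/1364 = 39.4%, Procedure B 826/1531 = 54.0% → Procedure B
Procedure A wins each stone group but Procedure B wins overall — the comparison reverses. Procedure A's cases skew toward large stones, which has a lower base rate.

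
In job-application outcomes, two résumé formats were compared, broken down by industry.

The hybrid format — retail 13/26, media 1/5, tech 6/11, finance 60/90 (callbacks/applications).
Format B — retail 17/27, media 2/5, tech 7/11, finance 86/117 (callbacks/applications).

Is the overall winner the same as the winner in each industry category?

Retail: the hybrid format 13/26 = 50.0%, Format B 17/27 = 63.0% → Format B
Media: the hybrid format 1/5 = 20.0%, Format B 2/5 = 40.0% → Format B
Tech: the hybrid format 6/11 = 54.5%, Format B 7/11 = 63.6% → Format B
Finance: the hybrid format 60/90 = 66.7%, Format B 86/117 = 73.5% → Format B
Overall: the hybrid format 80/132 = 60.6%, Format B 112/160 = 70.0% → Format B
Format B wins overall and in every industry group — no reversal.

Yes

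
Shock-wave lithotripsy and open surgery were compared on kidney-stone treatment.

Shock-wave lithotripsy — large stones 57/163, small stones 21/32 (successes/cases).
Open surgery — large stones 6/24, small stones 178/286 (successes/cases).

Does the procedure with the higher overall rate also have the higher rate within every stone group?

No

Large stones: shock-wave lithotripsy 57/163 = 35.0%, open surgery 6/24 = 25.0% → shock-wave lithotripsy
Small stones: shock-wave lithotripsy 21/32 = 65.6%, open surgery 178/286 = 62.2% → shock-wave lithotripsy
Overall: shock-wave lithotripsy 78/195 = 40.0%, open surgery 184/310 = 59.4% → open surgery
Shock-wave lithotripsy wins each stone group but open surgery wins overall — the comparison reverses. Shock-wave lithotripsy's cases skew toward large stones, which has a lower base rate.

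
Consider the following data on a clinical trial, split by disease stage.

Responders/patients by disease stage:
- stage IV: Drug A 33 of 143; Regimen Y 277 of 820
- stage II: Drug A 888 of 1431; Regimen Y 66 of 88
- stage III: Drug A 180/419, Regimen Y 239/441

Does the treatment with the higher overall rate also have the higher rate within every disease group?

No

Stage IV: Drug A 33/143 = 23.1%, Regimen Y 277/820 = 33.8% → Regimen Y
Stage II: Drug A 888/1431 = 62.1%, Regimen Y 66/88 = 75.0% → Regimen Y
Stage III: Drug A 180/419 = 43.0%, Regimen Y 239/441 = 54.2% → Regimen Y
Overall: Drug A 1101/1993 = 55.2%, Regimen Y 582/1349 = 43.1% → Drug A
Regimen Y wins each disease group but Drug A wins overall — the comparison reverses. Regimen Y's patients skew toward stage IV, which has a lower base rate.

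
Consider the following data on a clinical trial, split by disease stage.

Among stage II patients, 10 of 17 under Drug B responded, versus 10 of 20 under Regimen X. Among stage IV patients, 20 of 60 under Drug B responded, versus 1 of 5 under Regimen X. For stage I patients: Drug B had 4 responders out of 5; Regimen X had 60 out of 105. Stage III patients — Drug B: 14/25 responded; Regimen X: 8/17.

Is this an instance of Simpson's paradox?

Stage II: Drug B 10/17 = 58.8%, Regimen X 10/20 = 50.0% → Drug B
Stage IV: Drug B 20/60 = 33.3%, Regimen X 1/5 = 20.0% → Drug B
Stage I: Drug B 4/5 = 80.0%, Regimen X 60/105 = 57.1% → Drug B
Stage III: Drug B 14/25 = 56.0%, Regimen X 8/17 = 47.1% → Drug B
Overall: Drug B 48/107 = 44.9%, Regimen X 79/147 = 53.7% → Regimen X
Drug B wins each disease group but Regimen X wins overall — the comparison reverses. Drug B's patients skew toward stage IV, which has a lower base rate.

Yes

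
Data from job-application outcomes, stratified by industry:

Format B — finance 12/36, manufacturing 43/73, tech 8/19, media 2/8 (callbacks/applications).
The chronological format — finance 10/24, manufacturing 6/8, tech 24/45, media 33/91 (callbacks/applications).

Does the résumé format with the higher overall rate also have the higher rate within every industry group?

No

Finance: Format B 12/36 = 33.3%, the chronological format 10/24 = 41.7% → the chronological format
Manufacturing: Format B 43/73 = 58.9%, the chronological format 6/8 = 75.0% → the chronological format
Tech: Format B 8/19 = 42.1%, the chronological format 24/45 = 53.3% → the chronological format
Media: Format B 2/8 = 25.0%, the chronological format 33/91 = 36.3% → the chronological format
Overall: Format B 65/136 = 47.8%, the chronological format 73/168 = 43.5% → Format B
The chronological format wins each industry group but Format B wins overall — the comparison reverses. The chronological format's applications skew toward media, which has a lower base rate.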